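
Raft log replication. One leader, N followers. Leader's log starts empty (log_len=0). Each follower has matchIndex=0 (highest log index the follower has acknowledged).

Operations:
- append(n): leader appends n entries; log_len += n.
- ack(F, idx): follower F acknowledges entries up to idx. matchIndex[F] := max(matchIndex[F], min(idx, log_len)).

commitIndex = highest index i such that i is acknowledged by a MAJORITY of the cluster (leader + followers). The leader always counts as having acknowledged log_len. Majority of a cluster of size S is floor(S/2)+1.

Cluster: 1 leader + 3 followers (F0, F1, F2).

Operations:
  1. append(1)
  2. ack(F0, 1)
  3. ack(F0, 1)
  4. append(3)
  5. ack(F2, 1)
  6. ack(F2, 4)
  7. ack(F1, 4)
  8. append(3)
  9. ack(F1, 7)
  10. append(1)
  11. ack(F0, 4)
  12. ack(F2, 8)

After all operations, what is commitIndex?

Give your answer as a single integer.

Op 1: append 1 -> log_len=1
Op 2: F0 acks idx 1 -> match: F0=1 F1=0 F2=0; commitIndex=0
Op 3: F0 acks idx 1 -> match: F0=1 F1=0 F2=0; commitIndex=0
Op 4: append 3 -> log_len=4
Op 5: F2 acks idx 1 -> match: F0=1 F1=0 F2=1; commitIndex=1
Op 6: F2 acks idx 4 -> match: F0=1 F1=0 F2=4; commitIndex=1
Op 7: F1 acks idx 4 -> match: F0=1 F1=4 F2=4; commitIndex=4
Op 8: append 3 -> log_len=7
Op 9: F1 acks idx 7 -> match: F0=1 F1=7 F2=4; commitIndex=4
Op 10: append 1 -> log_len=8
Op 11: F0 acks idx 4 -> match: F0=4 F1=7 F2=4; commitIndex=4
Op 12: F2 acks idx 8 -> match: F0=4 F1=7 F2=8; commitIndex=7

Answer: 7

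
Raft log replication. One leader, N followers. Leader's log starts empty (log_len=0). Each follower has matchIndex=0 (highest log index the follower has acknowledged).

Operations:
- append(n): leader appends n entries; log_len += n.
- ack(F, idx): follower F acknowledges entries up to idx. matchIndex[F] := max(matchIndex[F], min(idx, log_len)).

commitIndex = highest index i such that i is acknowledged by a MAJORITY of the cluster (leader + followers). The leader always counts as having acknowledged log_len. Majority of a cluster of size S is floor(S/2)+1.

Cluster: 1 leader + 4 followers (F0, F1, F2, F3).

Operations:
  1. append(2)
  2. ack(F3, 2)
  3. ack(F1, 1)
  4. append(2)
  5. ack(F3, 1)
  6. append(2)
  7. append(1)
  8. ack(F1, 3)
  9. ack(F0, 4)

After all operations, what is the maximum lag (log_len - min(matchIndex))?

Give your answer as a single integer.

Answer: 7

Derivation:
Op 1: append 2 -> log_len=2
Op 2: F3 acks idx 2 -> match: F0=0 F1=0 F2=0 F3=2; commitIndex=0
Op 3: F1 acks idx 1 -> match: F0=0 F1=1 F2=0 F3=2; commitIndex=1
Op 4: append 2 -> log_len=4
Op 5: F3 acks idx 1 -> match: F0=0 F1=1 F2=0 F3=2; commitIndex=1
Op 6: append 2 -> log_len=6
Op 7: append 1 -> log_len=7
Op 8: F1 acks idx 3 -> match: F0=0 F1=3 F2=0 F3=2; commitIndex=2
Op 9: F0 acks idx 4 -> match: F0=4 F1=3 F2=0 F3=2; commitIndex=3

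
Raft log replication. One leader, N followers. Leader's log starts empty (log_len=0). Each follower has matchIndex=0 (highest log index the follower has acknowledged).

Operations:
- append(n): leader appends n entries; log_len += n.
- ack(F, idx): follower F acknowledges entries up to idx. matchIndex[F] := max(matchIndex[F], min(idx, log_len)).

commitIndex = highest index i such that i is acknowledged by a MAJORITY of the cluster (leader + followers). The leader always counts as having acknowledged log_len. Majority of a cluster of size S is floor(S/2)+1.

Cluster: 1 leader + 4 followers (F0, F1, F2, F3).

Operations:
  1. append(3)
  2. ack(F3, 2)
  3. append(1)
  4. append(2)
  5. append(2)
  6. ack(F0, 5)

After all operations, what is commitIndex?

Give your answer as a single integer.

Answer: 2

Derivation:
Op 1: append 3 -> log_len=3
Op 2: F3 acks idx 2 -> match: F0=0 F1=0 F2=0 F3=2; commitIndex=0
Op 3: append 1 -> log_len=4
Op 4: append 2 -> log_len=6
Op 5: append 2 -> log_len=8
Op 6: F0 acks idx 5 -> match: F0=5 F1=0 F2=0 F3=2; commitIndex=2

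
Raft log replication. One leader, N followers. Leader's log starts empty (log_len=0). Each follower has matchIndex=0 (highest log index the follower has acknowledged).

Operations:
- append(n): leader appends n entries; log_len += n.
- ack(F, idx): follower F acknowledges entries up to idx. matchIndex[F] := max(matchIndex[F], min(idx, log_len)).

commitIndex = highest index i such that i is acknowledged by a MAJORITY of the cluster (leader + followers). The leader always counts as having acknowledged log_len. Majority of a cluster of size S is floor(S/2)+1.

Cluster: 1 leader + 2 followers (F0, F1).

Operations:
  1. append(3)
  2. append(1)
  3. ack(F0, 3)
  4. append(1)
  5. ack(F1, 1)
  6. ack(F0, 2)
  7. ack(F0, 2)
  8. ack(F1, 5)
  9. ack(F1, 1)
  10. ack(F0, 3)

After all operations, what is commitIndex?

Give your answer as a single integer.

Op 1: append 3 -> log_len=3
Op 2: append 1 -> log_len=4
Op 3: F0 acks idx 3 -> match: F0=3 F1=0; commitIndex=3
Op 4: append 1 -> log_len=5
Op 5: F1 acks idx 1 -> match: F0=3 F1=1; commitIndex=3
Op 6: F0 acks idx 2 -> match: F0=3 F1=1; commitIndex=3
Op 7: F0 acks idx 2 -> match: F0=3 F1=1; commitIndex=3
Op 8: F1 acks idx 5 -> match: F0=3 F1=5; commitIndex=5
Op 9: F1 acks idx 1 -> match: F0=3 F1=5; commitIndex=5
Op 10: F0 acks idx 3 -> match: F0=3 F1=5; commitIndex=5

Answer: 5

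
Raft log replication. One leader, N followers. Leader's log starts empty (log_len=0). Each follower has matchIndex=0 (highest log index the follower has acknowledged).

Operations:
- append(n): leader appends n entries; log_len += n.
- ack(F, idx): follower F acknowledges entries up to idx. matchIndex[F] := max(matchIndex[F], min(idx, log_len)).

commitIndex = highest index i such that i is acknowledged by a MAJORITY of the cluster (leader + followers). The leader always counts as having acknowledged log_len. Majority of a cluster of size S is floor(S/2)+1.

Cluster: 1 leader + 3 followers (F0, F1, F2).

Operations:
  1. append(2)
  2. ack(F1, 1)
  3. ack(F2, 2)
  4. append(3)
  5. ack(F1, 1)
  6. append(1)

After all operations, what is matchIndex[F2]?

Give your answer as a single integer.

Op 1: append 2 -> log_len=2
Op 2: F1 acks idx 1 -> match: F0=0 F1=1 F2=0; commitIndex=0
Op 3: F2 acks idx 2 -> match: F0=0 F1=1 F2=2; commitIndex=1
Op 4: append 3 -> log_len=5
Op 5: F1 acks idx 1 -> match: F0=0 F1=1 F2=2; commitIndex=1
Op 6: append 1 -> log_len=6

Answer: 2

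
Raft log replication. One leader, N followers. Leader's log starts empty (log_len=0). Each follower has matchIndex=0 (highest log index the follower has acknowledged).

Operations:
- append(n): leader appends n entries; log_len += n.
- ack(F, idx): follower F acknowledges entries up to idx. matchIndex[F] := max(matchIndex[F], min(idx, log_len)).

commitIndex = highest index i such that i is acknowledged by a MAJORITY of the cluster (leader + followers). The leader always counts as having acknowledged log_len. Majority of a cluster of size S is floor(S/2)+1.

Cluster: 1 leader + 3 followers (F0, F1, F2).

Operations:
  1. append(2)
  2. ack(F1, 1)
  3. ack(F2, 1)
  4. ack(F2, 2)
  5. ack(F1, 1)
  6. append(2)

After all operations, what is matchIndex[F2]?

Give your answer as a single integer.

Answer: 2

Derivation:
Op 1: append 2 -> log_len=2
Op 2: F1 acks idx 1 -> match: F0=0 F1=1 F2=0; commitIndex=0
Op 3: F2 acks idx 1 -> match: F0=0 F1=1 F2=1; commitIndex=1
Op 4: F2 acks idx 2 -> match: F0=0 F1=1 F2=2; commitIndex=1
Op 5: F1 acks idx 1 -> match: F0=0 F1=1 F2=2; commitIndex=1
Op 6: append 2 -> log_len=4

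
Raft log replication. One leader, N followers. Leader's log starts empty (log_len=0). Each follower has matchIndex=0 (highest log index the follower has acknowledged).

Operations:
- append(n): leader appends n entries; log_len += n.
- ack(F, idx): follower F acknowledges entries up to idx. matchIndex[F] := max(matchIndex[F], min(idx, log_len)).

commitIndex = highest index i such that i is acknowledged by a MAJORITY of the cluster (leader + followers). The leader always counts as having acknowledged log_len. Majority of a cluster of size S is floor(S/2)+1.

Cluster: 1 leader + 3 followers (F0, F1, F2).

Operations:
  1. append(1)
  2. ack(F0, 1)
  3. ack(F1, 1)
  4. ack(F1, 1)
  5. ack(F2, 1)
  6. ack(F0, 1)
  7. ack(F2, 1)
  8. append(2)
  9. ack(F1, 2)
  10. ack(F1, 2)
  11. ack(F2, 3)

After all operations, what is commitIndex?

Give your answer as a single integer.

Op 1: append 1 -> log_len=1
Op 2: F0 acks idx 1 -> match: F0=1 F1=0 F2=0; commitIndex=0
Op 3: F1 acks idx 1 -> match: F0=1 F1=1 F2=0; commitIndex=1
Op 4: F1 acks idx 1 -> match: F0=1 F1=1 F2=0; commitIndex=1
Op 5: F2 acks idx 1 -> match: F0=1 F1=1 F2=1; commitIndex=1
Op 6: F0 acks idx 1 -> match: F0=1 F1=1 F2=1; commitIndex=1
Op 7: F2 acks idx 1 -> match: F0=1 F1=1 F2=1; commitIndex=1
Op 8: append 2 -> log_len=3
Op 9: F1 acks idx 2 -> match: F0=1 F1=2 F2=1; commitIndex=1
Op 10: F1 acks idx 2 -> match: F0=1 F1=2 F2=1; commitIndex=1
Op 11: F2 acks idx 3 -> match: F0=1 F1=2 F2=3; commitIndex=2

Answer: 2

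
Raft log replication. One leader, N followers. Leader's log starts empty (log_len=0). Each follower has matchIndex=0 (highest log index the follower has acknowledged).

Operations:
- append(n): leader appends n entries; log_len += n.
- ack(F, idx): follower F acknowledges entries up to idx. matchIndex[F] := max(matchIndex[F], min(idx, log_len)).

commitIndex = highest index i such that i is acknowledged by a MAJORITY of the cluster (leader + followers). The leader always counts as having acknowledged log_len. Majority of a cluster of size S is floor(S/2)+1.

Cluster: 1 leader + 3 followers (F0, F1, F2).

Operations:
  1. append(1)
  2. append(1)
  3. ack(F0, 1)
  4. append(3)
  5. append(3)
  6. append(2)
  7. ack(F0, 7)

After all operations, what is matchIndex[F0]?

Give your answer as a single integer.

Answer: 7

Derivation:
Op 1: append 1 -> log_len=1
Op 2: append 1 -> log_len=2
Op 3: F0 acks idx 1 -> match: F0=1 F1=0 F2=0; commitIndex=0
Op 4: append 3 -> log_len=5
Op 5: append 3 -> log_len=8
Op 6: append 2 -> log_len=10
Op 7: F0 acks idx 7 -> match: F0=7 F1=0 F2=0; commitIndex=0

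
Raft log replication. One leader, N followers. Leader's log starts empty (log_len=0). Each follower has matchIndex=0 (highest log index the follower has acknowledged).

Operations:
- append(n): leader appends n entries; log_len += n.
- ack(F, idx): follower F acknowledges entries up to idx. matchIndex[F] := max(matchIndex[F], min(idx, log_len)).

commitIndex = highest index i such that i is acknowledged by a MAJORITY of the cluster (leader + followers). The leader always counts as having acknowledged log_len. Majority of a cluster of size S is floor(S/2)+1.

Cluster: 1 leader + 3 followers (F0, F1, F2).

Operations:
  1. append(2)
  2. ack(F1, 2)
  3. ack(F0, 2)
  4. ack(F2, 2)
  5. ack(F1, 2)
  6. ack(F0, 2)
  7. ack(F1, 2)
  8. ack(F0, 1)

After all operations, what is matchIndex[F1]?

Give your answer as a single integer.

Answer: 2

Derivation:
Op 1: append 2 -> log_len=2
Op 2: F1 acks idx 2 -> match: F0=0 F1=2 F2=0; commitIndex=0
Op 3: F0 acks idx 2 -> match: F0=2 F1=2 F2=0; commitIndex=2
Op 4: F2 acks idx 2 -> match: F0=2 F1=2 F2=2; commitIndex=2
Op 5: F1 acks idx 2 -> match: F0=2 F1=2 F2=2; commitIndex=2
Op 6: F0 acks idx 2 -> match: F0=2 F1=2 F2=2; commitIndex=2
Op 7: F1 acks idx 2 -> match: F0=2 F1=2 F2=2; commitIndex=2
Op 8: F0 acks idx 1 -> match: F0=2 F1=2 F2=2; commitIndex=2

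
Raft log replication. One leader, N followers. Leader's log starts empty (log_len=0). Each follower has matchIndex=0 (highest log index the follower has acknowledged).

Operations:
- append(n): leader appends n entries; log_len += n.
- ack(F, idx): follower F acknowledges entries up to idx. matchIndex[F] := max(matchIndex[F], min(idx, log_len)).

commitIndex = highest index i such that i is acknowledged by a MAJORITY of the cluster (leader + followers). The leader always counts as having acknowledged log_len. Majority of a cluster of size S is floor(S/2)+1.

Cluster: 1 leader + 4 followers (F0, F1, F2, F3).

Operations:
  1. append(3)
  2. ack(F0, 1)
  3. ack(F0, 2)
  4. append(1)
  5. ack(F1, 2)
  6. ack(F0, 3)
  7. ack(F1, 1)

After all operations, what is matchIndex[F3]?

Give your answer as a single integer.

Op 1: append 3 -> log_len=3
Op 2: F0 acks idx 1 -> match: F0=1 F1=0 F2=0 F3=0; commitIndex=0
Op 3: F0 acks idx 2 -> match: F0=2 F1=0 F2=0 F3=0; commitIndex=0
Op 4: append 1 -> log_len=4
Op 5: F1 acks idx 2 -> match: F0=2 F1=2 F2=0 F3=0; commitIndex=2
Op 6: F0 acks idx 3 -> match: F0=3 F1=2 F2=0 F3=0; commitIndex=2
Op 7: F1 acks idx 1 -> match: F0=3 F1=2 F2=0 F3=0; commitIndex=2

Answer: 0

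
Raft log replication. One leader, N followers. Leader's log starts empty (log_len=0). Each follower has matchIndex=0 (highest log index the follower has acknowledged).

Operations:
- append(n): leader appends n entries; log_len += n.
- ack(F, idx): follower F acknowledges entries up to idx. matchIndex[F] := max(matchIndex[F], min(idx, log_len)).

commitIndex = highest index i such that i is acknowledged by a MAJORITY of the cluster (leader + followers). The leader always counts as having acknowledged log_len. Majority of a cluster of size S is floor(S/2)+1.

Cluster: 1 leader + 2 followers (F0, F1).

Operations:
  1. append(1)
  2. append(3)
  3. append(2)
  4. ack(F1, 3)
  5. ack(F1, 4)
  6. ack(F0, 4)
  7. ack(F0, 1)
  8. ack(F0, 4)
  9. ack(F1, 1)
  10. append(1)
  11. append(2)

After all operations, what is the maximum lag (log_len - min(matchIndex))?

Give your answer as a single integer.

Answer: 5

Derivation:
Op 1: append 1 -> log_len=1
Op 2: append 3 -> log_len=4
Op 3: append 2 -> log_len=6
Op 4: F1 acks idx 3 -> match: F0=0 F1=3; commitIndex=3
Op 5: F1 acks idx 4 -> match: F0=0 F1=4; commitIndex=4
Op 6: F0 acks idx 4 -> match: F0=4 F1=4; commitIndex=4
Op 7: F0 acks idx 1 -> match: F0=4 F1=4; commitIndex=4
Op 8: F0 acks idx 4 -> match: F0=4 F1=4; commitIndex=4
Op 9: F1 acks idx 1 -> match: F0=4 F1=4; commitIndex=4
Op 10: append 1 -> log_len=7
Op 11: append 2 -> log_len=9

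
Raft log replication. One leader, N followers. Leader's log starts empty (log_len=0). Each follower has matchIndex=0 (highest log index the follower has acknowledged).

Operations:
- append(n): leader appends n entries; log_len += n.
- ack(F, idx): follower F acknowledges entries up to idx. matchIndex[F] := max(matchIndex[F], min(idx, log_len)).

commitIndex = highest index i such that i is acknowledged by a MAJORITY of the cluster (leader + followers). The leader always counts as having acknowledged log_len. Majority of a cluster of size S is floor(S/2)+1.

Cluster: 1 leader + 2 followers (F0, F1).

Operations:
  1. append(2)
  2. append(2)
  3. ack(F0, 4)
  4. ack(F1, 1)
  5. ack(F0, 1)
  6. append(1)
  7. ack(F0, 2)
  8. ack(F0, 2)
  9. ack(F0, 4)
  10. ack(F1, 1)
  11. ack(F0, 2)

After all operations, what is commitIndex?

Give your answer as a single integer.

Answer: 4

Derivation:
Op 1: append 2 -> log_len=2
Op 2: append 2 -> log_len=4
Op 3: F0 acks idx 4 -> match: F0=4 F1=0; commitIndex=4
Op 4: F1 acks idx 1 -> match: F0=4 F1=1; commitIndex=4
Op 5: F0 acks idx 1 -> match: F0=4 F1=1; commitIndex=4
Op 6: append 1 -> log_len=5
Op 7: F0 acks idx 2 -> match: F0=4 F1=1; commitIndex=4
Op 8: F0 acks idx 2 -> match: F0=4 F1=1; commitIndex=4
Op 9: F0 acks idx 4 -> match: F0=4 F1=1; commitIndex=4
Op 10: F1 acks idx 1 -> match: F0=4 F1=1; commitIndex=4
Op 11: F0 acks idx 2 -> match: F0=4 F1=1; commitIndex=4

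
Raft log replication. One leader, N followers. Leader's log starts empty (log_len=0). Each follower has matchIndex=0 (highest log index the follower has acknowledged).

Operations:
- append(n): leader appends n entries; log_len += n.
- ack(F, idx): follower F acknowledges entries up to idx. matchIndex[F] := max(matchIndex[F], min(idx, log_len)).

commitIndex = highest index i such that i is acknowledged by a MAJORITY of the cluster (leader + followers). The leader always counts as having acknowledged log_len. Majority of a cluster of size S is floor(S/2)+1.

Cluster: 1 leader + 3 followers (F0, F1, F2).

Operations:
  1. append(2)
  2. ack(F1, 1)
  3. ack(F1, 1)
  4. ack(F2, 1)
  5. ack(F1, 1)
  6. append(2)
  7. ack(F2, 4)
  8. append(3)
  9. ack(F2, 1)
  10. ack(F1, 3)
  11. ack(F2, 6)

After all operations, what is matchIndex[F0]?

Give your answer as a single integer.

Op 1: append 2 -> log_len=2
Op 2: F1 acks idx 1 -> match: F0=0 F1=1 F2=0; commitIndex=0
Op 3: F1 acks idx 1 -> match: F0=0 F1=1 F2=0; commitIndex=0
Op 4: F2 acks idx 1 -> match: F0=0 F1=1 F2=1; commitIndex=1
Op 5: F1 acks idx 1 -> match: F0=0 F1=1 F2=1; commitIndex=1
Op 6: append 2 -> log_len=4
Op 7: F2 acks idx 4 -> match: F0=0 F1=1 F2=4; commitIndex=1
Op 8: append 3 -> log_len=7
Op 9: F2 acks idx 1 -> match: F0=0 F1=1 F2=4; commitIndex=1
Op 10: F1 acks idx 3 -> match: F0=0 F1=3 F2=4; commitIndex=3
Op 11: F2 acks idx 6 -> match: F0=0 F1=3 F2=6; commitIndex=3

Answer: 0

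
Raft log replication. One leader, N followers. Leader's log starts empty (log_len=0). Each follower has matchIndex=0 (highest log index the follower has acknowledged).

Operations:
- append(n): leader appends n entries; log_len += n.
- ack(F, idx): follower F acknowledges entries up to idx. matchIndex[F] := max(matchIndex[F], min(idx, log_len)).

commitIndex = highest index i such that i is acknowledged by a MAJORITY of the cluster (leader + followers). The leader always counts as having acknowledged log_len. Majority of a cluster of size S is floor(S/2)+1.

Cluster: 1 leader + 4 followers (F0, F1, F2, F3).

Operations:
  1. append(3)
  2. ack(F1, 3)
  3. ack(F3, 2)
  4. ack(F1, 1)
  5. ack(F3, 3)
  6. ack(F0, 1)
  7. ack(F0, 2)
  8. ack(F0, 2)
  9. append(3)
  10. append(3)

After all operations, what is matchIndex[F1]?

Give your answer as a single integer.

Op 1: append 3 -> log_len=3
Op 2: F1 acks idx 3 -> match: F0=0 F1=3 F2=0 F3=0; commitIndex=0
Op 3: F3 acks idx 2 -> match: F0=0 F1=3 F2=0 F3=2; commitIndex=2
Op 4: F1 acks idx 1 -> match: F0=0 F1=3 F2=0 F3=2; commitIndex=2
Op 5: F3 acks idx 3 -> match: F0=0 F1=3 F2=0 F3=3; commitIndex=3
Op 6: F0 acks idx 1 -> match: F0=1 F1=3 F2=0 F3=3; commitIndex=3
Op 7: F0 acks idx 2 -> match: F0=2 F1=3 F2=0 F3=3; commitIndex=3
Op 8: F0 acks idx 2 -> match: F0=2 F1=3 F2=0 F3=3; commitIndex=3
Op 9: append 3 -> log_len=6
Op 10: append 3 -> log_len=9

Answer: 3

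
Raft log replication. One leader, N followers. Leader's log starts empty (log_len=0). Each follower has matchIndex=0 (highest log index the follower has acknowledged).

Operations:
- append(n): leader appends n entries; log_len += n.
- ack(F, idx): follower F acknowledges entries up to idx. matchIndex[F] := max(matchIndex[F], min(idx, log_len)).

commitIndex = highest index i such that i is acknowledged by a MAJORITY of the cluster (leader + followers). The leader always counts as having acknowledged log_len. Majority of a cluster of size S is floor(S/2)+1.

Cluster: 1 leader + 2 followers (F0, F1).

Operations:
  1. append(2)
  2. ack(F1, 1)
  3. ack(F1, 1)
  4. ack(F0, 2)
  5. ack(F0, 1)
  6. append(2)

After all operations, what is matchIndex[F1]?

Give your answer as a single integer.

Answer: 1

Derivation:
Op 1: append 2 -> log_len=2
Op 2: F1 acks idx 1 -> match: F0=0 F1=1; commitIndex=1
Op 3: F1 acks idx 1 -> match: F0=0 F1=1; commitIndex=1
Op 4: F0 acks idx 2 -> match: F0=2 F1=1; commitIndex=2
Op 5: F0 acks idx 1 -> match: F0=2 F1=1; commitIndex=2
Op 6: append 2 -> log_len=4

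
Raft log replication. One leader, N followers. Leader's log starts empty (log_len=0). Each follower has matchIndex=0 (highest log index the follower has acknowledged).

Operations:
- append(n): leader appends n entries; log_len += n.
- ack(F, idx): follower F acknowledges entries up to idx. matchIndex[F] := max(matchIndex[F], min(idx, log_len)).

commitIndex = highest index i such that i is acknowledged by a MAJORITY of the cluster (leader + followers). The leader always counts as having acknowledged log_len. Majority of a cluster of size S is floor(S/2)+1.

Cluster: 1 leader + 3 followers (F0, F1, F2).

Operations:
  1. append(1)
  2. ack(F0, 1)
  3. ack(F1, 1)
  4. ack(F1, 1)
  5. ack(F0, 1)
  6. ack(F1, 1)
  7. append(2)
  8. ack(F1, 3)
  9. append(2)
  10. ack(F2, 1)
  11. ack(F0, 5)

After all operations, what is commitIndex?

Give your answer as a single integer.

Op 1: append 1 -> log_len=1
Op 2: F0 acks idx 1 -> match: F0=1 F1=0 F2=0; commitIndex=0
Op 3: F1 acks idx 1 -> match: F0=1 F1=1 F2=0; commitIndex=1
Op 4: F1 acks idx 1 -> match: F0=1 F1=1 F2=0; commitIndex=1
Op 5: F0 acks idx 1 -> match: F0=1 F1=1 F2=0; commitIndex=1
Op 6: F1 acks idx 1 -> match: F0=1 F1=1 F2=0; commitIndex=1
Op 7: append 2 -> log_len=3
Op 8: F1 acks idx 3 -> match: F0=1 F1=3 F2=0; commitIndex=1
Op 9: append 2 -> log_len=5
Op 10: F2 acks idx 1 -> match: F0=1 F1=3 F2=1; commitIndex=1
Op 11: F0 acks idx 5 -> match: F0=5 F1=3 F2=1; commitIndex=3

Answer: 3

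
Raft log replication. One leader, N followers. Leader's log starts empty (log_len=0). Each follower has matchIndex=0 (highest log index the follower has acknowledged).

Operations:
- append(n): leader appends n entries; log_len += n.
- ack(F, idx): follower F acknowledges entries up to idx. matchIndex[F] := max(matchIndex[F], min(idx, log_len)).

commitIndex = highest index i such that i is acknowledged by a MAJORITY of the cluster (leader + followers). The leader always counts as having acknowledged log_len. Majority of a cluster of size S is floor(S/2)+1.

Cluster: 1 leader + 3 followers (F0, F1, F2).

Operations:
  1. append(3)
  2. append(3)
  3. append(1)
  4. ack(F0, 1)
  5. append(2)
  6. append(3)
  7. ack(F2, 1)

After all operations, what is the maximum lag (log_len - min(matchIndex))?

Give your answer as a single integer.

Answer: 12

Derivation:
Op 1: append 3 -> log_len=3
Op 2: append 3 -> log_len=6
Op 3: append 1 -> log_len=7
Op 4: F0 acks idx 1 -> match: F0=1 F1=0 F2=0; commitIndex=0
Op 5: append 2 -> log_len=9
Op 6: append 3 -> log_len=12
Op 7: F2 acks idx 1 -> match: F0=1 F1=0 F2=1; commitIndex=1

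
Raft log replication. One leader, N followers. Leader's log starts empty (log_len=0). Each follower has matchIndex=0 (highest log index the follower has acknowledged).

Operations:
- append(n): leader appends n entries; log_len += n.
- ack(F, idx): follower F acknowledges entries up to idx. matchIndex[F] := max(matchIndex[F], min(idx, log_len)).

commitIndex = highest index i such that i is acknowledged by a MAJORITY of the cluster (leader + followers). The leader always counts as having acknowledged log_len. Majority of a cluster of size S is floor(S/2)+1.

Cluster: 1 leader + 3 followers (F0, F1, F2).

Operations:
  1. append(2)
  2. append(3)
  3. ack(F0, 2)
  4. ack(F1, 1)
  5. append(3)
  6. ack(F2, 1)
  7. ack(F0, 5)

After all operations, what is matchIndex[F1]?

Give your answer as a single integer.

Answer: 1

Derivation:
Op 1: append 2 -> log_len=2
Op 2: append 3 -> log_len=5
Op 3: F0 acks idx 2 -> match: F0=2 F1=0 F2=0; commitIndex=0
Op 4: F1 acks idx 1 -> match: F0=2 F1=1 F2=0; commitIndex=1
Op 5: append 3 -> log_len=8
Op 6: F2 acks idx 1 -> match: F0=2 F1=1 F2=1; commitIndex=1
Op 7: F0 acks idx 5 -> match: F0=5 F1=1 F2=1; commitIndex=1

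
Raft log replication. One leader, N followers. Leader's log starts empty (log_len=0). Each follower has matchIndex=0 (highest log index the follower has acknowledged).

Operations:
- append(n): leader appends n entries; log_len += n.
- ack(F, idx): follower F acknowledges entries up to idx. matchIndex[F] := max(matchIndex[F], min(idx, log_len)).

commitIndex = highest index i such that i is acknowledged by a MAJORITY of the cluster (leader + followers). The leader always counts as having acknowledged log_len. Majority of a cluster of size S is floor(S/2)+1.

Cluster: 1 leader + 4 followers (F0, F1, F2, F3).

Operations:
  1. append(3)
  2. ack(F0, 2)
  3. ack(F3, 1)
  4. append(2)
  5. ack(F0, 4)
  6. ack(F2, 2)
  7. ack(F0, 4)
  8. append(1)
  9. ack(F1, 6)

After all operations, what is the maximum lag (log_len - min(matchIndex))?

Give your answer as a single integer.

Answer: 5

Derivation:
Op 1: append 3 -> log_len=3
Op 2: F0 acks idx 2 -> match: F0=2 F1=0 F2=0 F3=0; commitIndex=0
Op 3: F3 acks idx 1 -> match: F0=2 F1=0 F2=0 F3=1; commitIndex=1
Op 4: append 2 -> log_len=5
Op 5: F0 acks idx 4 -> match: F0=4 F1=0 F2=0 F3=1; commitIndex=1
Op 6: F2 acks idx 2 -> match: F0=4 F1=0 F2=2 F3=1; commitIndex=2
Op 7: F0 acks idx 4 -> match: F0=4 F1=0 F2=2 F3=1; commitIndex=2
Op 8: append 1 -> log_len=6
Op 9: F1 acks idx 6 -> match: F0=4 F1=6 F2=2 F3=1; commitIndex=4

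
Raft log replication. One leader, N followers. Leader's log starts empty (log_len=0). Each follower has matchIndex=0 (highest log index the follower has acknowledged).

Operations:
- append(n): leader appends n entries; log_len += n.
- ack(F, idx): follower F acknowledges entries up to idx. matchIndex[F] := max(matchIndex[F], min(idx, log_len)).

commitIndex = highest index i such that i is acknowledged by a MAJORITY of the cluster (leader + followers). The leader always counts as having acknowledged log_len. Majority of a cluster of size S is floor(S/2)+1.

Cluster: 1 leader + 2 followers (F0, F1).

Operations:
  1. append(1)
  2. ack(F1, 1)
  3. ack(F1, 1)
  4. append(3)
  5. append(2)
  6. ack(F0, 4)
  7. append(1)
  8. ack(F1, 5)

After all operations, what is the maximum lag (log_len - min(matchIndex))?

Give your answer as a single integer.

Op 1: append 1 -> log_len=1
Op 2: F1 acks idx 1 -> match: F0=0 F1=1; commitIndex=1
Op 3: F1 acks idx 1 -> match: F0=0 F1=1; commitIndex=1
Op 4: append 3 -> log_len=4
Op 5: append 2 -> log_len=6
Op 6: F0 acks idx 4 -> match: F0=4 F1=1; commitIndex=4
Op 7: append 1 -> log_len=7
Op 8: F1 acks idx 5 -> match: F0=4 F1=5; commitIndex=5

Answer: 3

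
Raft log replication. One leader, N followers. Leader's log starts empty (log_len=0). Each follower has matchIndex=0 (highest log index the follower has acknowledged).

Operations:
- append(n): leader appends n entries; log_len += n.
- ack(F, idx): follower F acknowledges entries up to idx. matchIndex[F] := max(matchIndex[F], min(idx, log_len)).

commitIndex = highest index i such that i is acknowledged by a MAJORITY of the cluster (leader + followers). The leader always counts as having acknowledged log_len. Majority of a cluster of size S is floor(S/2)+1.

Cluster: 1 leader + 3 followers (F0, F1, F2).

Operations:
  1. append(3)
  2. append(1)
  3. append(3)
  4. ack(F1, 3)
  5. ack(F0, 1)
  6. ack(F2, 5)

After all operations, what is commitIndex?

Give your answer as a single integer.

Op 1: append 3 -> log_len=3
Op 2: append 1 -> log_len=4
Op 3: append 3 -> log_len=7
Op 4: F1 acks idx 3 -> match: F0=0 F1=3 F2=0; commitIndex=0
Op 5: F0 acks idx 1 -> match: F0=1 F1=3 F2=0; commitIndex=1
Op 6: F2 acks idx 5 -> match: F0=1 F1=3 F2=5; commitIndex=3

Answer: 3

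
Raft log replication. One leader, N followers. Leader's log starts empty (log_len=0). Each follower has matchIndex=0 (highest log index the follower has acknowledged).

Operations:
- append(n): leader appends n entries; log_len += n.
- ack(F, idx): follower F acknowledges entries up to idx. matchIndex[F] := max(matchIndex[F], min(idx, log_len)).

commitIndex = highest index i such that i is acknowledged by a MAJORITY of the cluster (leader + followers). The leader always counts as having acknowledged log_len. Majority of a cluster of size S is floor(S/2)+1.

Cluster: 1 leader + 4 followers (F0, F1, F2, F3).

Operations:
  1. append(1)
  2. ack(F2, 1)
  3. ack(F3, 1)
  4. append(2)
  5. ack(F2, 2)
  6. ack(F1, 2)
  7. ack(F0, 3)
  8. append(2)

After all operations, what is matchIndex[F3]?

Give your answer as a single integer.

Answer: 1

Derivation:
Op 1: append 1 -> log_len=1
Op 2: F2 acks idx 1 -> match: F0=0 F1=0 F2=1 F3=0; commitIndex=0
Op 3: F3 acks idx 1 -> match: F0=0 F1=0 F2=1 F3=1; commitIndex=1
Op 4: append 2 -> log_len=3
Op 5: F2 acks idx 2 -> match: F0=0 F1=0 F2=2 F3=1; commitIndex=1
Op 6: F1 acks idx 2 -> match: F0=0 F1=2 F2=2 F3=1; commitIndex=2
Op 7: F0 acks idx 3 -> match: F0=3 F1=2 F2=2 F3=1; commitIndex=2
Op 8: append 2 -> log_len=5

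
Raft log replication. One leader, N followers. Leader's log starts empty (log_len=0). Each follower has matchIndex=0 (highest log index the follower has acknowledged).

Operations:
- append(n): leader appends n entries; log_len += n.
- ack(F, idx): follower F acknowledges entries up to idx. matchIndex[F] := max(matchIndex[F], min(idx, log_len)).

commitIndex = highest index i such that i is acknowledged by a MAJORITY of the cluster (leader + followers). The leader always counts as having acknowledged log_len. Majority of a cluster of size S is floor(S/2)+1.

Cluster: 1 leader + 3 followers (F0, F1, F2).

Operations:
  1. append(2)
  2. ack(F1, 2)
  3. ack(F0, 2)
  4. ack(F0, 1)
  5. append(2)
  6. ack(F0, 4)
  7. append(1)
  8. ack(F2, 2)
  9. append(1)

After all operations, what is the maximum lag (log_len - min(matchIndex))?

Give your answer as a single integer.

Answer: 4

Derivation:
Op 1: append 2 -> log_len=2
Op 2: F1 acks idx 2 -> match: F0=0 F1=2 F2=0; commitIndex=0
Op 3: F0 acks idx 2 -> match: F0=2 F1=2 F2=0; commitIndex=2
Op 4: F0 acks idx 1 -> match: F0=2 F1=2 F2=0; commitIndex=2
Op 5: append 2 -> log_len=4
Op 6: F0 acks idx 4 -> match: F0=4 F1=2 F2=0; commitIndex=2
Op 7: append 1 -> log_len=5
Op 8: F2 acks idx 2 -> match: F0=4 F1=2 F2=2; commitIndex=2
Op 9: append 1 -> log_len=6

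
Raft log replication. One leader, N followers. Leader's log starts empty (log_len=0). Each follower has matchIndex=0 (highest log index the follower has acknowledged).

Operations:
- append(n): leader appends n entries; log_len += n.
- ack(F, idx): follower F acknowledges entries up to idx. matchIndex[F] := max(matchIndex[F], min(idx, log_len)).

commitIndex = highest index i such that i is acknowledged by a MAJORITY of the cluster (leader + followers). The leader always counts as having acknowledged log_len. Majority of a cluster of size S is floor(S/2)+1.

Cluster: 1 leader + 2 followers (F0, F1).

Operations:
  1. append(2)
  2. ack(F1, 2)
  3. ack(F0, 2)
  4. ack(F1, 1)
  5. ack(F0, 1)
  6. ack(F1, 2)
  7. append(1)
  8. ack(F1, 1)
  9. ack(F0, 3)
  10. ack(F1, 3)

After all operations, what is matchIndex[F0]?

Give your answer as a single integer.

Op 1: append 2 -> log_len=2
Op 2: F1 acks idx 2 -> match: F0=0 F1=2; commitIndex=2
Op 3: F0 acks idx 2 -> match: F0=2 F1=2; commitIndex=2
Op 4: F1 acks idx 1 -> match: F0=2 F1=2; commitIndex=2
Op 5: F0 acks idx 1 -> match: F0=2 F1=2; commitIndex=2
Op 6: F1 acks idx 2 -> match: F0=2 F1=2; commitIndex=2
Op 7: append 1 -> log_len=3
Op 8: F1 acks idx 1 -> match: F0=2 F1=2; commitIndex=2
Op 9: F0 acks idx 3 -> match: F0=3 F1=2; commitIndex=3
Op 10: F1 acks idx 3 -> match: F0=3 F1=3; commitIndex=3

Answer: 3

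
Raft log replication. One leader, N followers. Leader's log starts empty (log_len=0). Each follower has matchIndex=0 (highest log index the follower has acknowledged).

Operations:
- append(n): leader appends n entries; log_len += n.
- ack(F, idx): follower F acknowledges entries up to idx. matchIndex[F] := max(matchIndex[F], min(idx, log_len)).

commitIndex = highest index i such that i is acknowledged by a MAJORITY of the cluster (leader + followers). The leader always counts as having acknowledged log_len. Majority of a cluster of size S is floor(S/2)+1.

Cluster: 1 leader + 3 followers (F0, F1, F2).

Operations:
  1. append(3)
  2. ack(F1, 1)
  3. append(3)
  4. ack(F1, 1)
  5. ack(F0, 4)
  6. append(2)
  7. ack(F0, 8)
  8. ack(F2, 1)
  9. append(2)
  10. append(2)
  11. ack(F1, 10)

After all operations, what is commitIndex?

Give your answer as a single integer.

Op 1: append 3 -> log_len=3
Op 2: F1 acks idx 1 -> match: F0=0 F1=1 F2=0; commitIndex=0
Op 3: append 3 -> log_len=6
Op 4: F1 acks idx 1 -> match: F0=0 F1=1 F2=0; commitIndex=0
Op 5: F0 acks idx 4 -> match: F0=4 F1=1 F2=0; commitIndex=1
Op 6: append 2 -> log_len=8
Op 7: F0 acks idx 8 -> match: F0=8 F1=1 F2=0; commitIndex=1
Op 8: F2 acks idx 1 -> match: F0=8 F1=1 F2=1; commitIndex=1
Op 9: append 2 -> log_len=10
Op 10: append 2 -> log_len=12
Op 11: F1 acks idx 10 -> match: F0=8 F1=10 F2=1; commitIndex=8

Answer: 8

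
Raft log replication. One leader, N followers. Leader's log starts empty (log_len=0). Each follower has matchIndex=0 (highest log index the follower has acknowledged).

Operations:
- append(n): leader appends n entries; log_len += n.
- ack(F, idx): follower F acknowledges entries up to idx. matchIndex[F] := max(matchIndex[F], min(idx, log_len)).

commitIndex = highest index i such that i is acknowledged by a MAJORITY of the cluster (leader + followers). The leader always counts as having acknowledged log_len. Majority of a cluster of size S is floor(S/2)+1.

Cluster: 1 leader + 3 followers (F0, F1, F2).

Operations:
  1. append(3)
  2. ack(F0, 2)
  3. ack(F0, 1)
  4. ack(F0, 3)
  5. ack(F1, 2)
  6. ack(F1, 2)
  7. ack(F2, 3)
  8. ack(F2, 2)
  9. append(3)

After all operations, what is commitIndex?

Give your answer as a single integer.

Answer: 3

Derivation:
Op 1: append 3 -> log_len=3
Op 2: F0 acks idx 2 -> match: F0=2 F1=0 F2=0; commitIndex=0
Op 3: F0 acks idx 1 -> match: F0=2 F1=0 F2=0; commitIndex=0
Op 4: F0 acks idx 3 -> match: F0=3 F1=0 F2=0; commitIndex=0
Op 5: F1 acks idx 2 -> match: F0=3 F1=2 F2=0; commitIndex=2
Op 6: F1 acks idx 2 -> match: F0=3 F1=2 F2=0; commitIndex=2
Op 7: F2 acks idx 3 -> match: F0=3 F1=2 F2=3; commitIndex=3
Op 8: F2 acks idx 2 -> match: F0=3 F1=2 F2=3; commitIndex=3
Op 9: append 3 -> log_len=6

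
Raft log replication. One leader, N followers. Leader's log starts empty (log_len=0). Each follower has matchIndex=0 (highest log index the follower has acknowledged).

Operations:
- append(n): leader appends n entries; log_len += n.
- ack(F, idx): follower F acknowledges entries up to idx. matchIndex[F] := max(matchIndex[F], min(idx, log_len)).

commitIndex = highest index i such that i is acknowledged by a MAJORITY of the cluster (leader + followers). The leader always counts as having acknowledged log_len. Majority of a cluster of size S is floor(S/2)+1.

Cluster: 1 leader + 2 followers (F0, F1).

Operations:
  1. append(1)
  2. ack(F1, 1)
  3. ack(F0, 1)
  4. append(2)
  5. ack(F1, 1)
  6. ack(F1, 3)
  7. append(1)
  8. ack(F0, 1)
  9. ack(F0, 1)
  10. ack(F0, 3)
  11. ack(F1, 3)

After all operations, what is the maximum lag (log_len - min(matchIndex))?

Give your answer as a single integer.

Answer: 1

Derivation:
Op 1: append 1 -> log_len=1
Op 2: F1 acks idx 1 -> match: F0=0 F1=1; commitIndex=1
Op 3: F0 acks idx 1 -> match: F0=1 F1=1; commitIndex=1
Op 4: append 2 -> log_len=3
Op 5: F1 acks idx 1 -> match: F0=1 F1=1; commitIndex=1
Op 6: F1 acks idx 3 -> match: F0=1 F1=3; commitIndex=3
Op 7: append 1 -> log_len=4
Op 8: F0 acks idx 1 -> match: F0=1 F1=3; commitIndex=3
Op 9: F0 acks idx 1 -> match: F0=1 F1=3; commitIndex=3
Op 10: F0 acks idx 3 -> match: F0=3 F1=3; commitIndex=3
Op 11: F1 acks idx 3 -> match: F0=3 F1=3; commitIndex=3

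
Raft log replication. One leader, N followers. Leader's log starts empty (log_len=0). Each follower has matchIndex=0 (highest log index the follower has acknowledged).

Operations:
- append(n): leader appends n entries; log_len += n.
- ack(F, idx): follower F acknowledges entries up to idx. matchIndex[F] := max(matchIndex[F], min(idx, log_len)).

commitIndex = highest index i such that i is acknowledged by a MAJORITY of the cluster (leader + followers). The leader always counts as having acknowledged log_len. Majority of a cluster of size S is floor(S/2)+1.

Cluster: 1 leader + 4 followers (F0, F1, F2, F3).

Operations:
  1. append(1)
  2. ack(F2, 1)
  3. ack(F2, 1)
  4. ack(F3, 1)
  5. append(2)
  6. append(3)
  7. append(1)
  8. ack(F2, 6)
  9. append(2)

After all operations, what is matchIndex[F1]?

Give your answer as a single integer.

Answer: 0

Derivation:
Op 1: append 1 -> log_len=1
Op 2: F2 acks idx 1 -> match: F0=0 F1=0 F2=1 F3=0; commitIndex=0
Op 3: F2 acks idx 1 -> match: F0=0 F1=0 F2=1 F3=0; commitIndex=0
Op 4: F3 acks idx 1 -> match: F0=0 F1=0 F2=1 F3=1; commitIndex=1
Op 5: append 2 -> log_len=3
Op 6: append 3 -> log_len=6
Op 7: append 1 -> log_len=7
Op 8: F2 acks idx 6 -> match: F0=0 F1=0 F2=6 F3=1; commitIndex=1
Op 9: append 2 -> log_len=9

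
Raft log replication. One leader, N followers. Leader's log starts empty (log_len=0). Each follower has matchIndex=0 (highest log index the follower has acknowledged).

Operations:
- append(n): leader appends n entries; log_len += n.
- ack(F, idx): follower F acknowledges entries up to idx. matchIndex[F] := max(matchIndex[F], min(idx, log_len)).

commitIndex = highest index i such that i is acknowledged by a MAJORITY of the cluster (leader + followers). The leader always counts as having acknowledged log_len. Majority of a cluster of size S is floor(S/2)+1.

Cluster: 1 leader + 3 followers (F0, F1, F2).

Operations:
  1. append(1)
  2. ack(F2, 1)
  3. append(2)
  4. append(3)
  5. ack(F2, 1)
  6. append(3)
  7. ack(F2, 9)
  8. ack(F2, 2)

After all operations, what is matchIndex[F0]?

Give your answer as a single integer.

Op 1: append 1 -> log_len=1
Op 2: F2 acks idx 1 -> match: F0=0 F1=0 F2=1; commitIndex=0
Op 3: append 2 -> log_len=3
Op 4: append 3 -> log_len=6
Op 5: F2 acks idx 1 -> match: F0=0 F1=0 F2=1; commitIndex=0
Op 6: append 3 -> log_len=9
Op 7: F2 acks idx 9 -> match: F0=0 F1=0 F2=9; commitIndex=0
Op 8: F2 acks idx 2 -> match: F0=0 F1=0 F2=9; commitIndex=0

Answer: 0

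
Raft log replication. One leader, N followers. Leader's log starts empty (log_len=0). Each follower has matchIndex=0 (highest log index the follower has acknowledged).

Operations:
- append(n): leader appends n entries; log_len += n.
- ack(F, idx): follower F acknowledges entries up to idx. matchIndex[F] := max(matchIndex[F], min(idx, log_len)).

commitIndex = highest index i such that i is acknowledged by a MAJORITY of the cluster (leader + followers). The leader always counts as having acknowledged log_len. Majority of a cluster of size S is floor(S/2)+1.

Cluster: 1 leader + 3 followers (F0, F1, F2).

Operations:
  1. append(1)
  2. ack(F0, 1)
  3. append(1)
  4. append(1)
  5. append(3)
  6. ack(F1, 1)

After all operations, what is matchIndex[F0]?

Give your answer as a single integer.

Answer: 1

Derivation:
Op 1: append 1 -> log_len=1
Op 2: F0 acks idx 1 -> match: F0=1 F1=0 F2=0; commitIndex=0
Op 3: append 1 -> log_len=2
Op 4: append 1 -> log_len=3
Op 5: append 3 -> log_len=6
Op 6: F1 acks idx 1 -> match: F0=1 F1=1 F2=0; commitIndex=1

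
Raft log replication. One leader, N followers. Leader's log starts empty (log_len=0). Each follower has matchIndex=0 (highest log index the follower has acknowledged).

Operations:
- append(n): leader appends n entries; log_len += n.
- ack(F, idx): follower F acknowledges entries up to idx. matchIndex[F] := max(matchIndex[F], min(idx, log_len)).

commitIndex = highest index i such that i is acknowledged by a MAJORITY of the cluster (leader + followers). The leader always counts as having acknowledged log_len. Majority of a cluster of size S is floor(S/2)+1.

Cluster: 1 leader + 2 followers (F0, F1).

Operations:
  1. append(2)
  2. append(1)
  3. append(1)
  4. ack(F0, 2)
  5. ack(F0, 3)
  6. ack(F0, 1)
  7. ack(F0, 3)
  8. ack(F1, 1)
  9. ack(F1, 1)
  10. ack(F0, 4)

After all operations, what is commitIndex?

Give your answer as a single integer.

Op 1: append 2 -> log_len=2
Op 2: append 1 -> log_len=3
Op 3: append 1 -> log_len=4
Op 4: F0 acks idx 2 -> match: F0=2 F1=0; commitIndex=2
Op 5: F0 acks idx 3 -> match: F0=3 F1=0; commitIndex=3
Op 6: F0 acks idx 1 -> match: F0=3 F1=0; commitIndex=3
Op 7: F0 acks idx 3 -> match: F0=3 F1=0; commitIndex=3
Op 8: F1 acks idx 1 -> match: F0=3 F1=1; commitIndex=3
Op 9: F1 acks idx 1 -> match: F0=3 F1=1; commitIndex=3
Op 10: F0 acks idx 4 -> match: F0=4 F1=1; commitIndex=4

Answer: 4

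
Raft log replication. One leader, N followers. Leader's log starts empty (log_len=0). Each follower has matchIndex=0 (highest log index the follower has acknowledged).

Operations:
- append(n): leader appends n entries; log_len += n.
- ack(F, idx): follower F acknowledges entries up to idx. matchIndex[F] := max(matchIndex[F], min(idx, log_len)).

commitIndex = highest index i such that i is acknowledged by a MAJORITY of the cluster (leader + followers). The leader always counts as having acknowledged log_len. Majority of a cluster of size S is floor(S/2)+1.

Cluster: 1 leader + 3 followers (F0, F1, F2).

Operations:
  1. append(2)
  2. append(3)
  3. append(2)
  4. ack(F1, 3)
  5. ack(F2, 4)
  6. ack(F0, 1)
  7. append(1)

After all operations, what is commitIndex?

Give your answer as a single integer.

Answer: 3

Derivation:
Op 1: append 2 -> log_len=2
Op 2: append 3 -> log_len=5
Op 3: append 2 -> log_len=7
Op 4: F1 acks idx 3 -> match: F0=0 F1=3 F2=0; commitIndex=0
Op 5: F2 acks idx 4 -> match: F0=0 F1=3 F2=4; commitIndex=3
Op 6: F0 acks idx 1 -> match: F0=1 F1=3 F2=4; commitIndex=3
Op 7: append 1 -> log_len=8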